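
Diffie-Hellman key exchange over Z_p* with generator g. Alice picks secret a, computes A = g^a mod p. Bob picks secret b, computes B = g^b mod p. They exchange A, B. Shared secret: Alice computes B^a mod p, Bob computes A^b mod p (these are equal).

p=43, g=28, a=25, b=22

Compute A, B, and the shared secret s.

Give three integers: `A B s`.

Answer: 29 15 14

Derivation:
A = 28^25 mod 43  (bits of 25 = 11001)
  bit 0 = 1: r = r^2 * 28 mod 43 = 1^2 * 28 = 1*28 = 28
  bit 1 = 1: r = r^2 * 28 mod 43 = 28^2 * 28 = 10*28 = 22
  bit 2 = 0: r = r^2 mod 43 = 22^2 = 11
  bit 3 = 0: r = r^2 mod 43 = 11^2 = 35
  bit 4 = 1: r = r^2 * 28 mod 43 = 35^2 * 28 = 21*28 = 29
  -> A = 29
B = 28^22 mod 43  (bits of 22 = 10110)
  bit 0 = 1: r = r^2 * 28 mod 43 = 1^2 * 28 = 1*28 = 28
  bit 1 = 0: r = r^2 mod 43 = 28^2 = 10
  bit 2 = 1: r = r^2 * 28 mod 43 = 10^2 * 28 = 14*28 = 5
  bit 3 = 1: r = r^2 * 28 mod 43 = 5^2 * 28 = 25*28 = 12
  bit 4 = 0: r = r^2 mod 43 = 12^2 = 15
  -> B = 15
s = B^a = 15^25 mod 43  (bits of 25 = 11001)
  bit 0 = 1: r = r^2 * 15 mod 43 = 1^2 * 15 = 1*15 = 15
  bit 1 = 1: r = r^2 * 15 mod 43 = 15^2 * 15 = 10*15 = 21
  bit 2 = 0: r = r^2 mod 43 = 21^2 = 11
  bit 3 = 0: r = r^2 mod 43 = 11^2 = 35
  bit 4 = 1: r = r^2 * 15 mod 43 = 35^2 * 15 = 21*15 = 14
  -> s = B^a = 14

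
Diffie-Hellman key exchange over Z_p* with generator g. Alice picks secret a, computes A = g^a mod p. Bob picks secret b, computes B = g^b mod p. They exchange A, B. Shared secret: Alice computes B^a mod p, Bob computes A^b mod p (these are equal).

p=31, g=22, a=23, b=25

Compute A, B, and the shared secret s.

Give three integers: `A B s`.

Answer: 3 26 6

Derivation:
A = 22^23 mod 31  (bits of 23 = 10111)
  bit 0 = 1: r = r^2 * 22 mod 31 = 1^2 * 22 = 1*22 = 22
  bit 1 = 0: r = r^2 mod 31 = 22^2 = 19
  bit 2 = 1: r = r^2 * 22 mod 31 = 19^2 * 22 = 20*22 = 6
  bit 3 = 1: r = r^2 * 22 mod 31 = 6^2 * 22 = 5*22 = 17
  bit 4 = 1: r = r^2 * 22 mod 31 = 17^2 * 22 = 10*22 = 3
  -> A = 3
B = 22^25 mod 31  (bits of 25 = 11001)
  bit 0 = 1: r = r^2 * 22 mod 31 = 1^2 * 22 = 1*22 = 22
  bit 1 = 1: r = r^2 * 22 mod 31 = 22^2 * 22 = 19*22 = 15
  bit 2 = 0: r = r^2 mod 31 = 15^2 = 8
  bit 3 = 0: r = r^2 mod 31 = 8^2 = 2
  bit 4 = 1: r = r^2 * 22 mod 31 = 2^2 * 22 = 4*22 = 26
  -> B = 26
s = B^a = 26^23 mod 31  (bits of 23 = 10111)
  bit 0 = 1: r = r^2 * 26 mod 31 = 1^2 * 26 = 1*26 = 26
  bit 1 = 0: r = r^2 mod 31 = 26^2 = 25
  bit 2 = 1: r = r^2 * 26 mod 31 = 25^2 * 26 = 5*26 = 6
  bit 3 = 1: r = r^2 * 26 mod 31 = 6^2 * 26 = 5*26 = 6
  bit 4 = 1: r = r^2 * 26 mod 31 = 6^2 * 26 = 5*26 = 6
  -> s = B^a = 6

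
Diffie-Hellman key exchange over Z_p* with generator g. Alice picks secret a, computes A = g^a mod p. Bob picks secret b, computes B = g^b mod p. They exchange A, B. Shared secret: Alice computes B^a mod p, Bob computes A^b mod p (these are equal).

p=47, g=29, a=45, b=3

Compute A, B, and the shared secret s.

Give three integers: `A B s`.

A = 29^45 mod 47  (bits of 45 = 101101)
  bit 0 = 1: r = r^2 * 29 mod 47 = 1^2 * 29 = 1*29 = 29
  bit 1 = 0: r = r^2 mod 47 = 29^2 = 42
  bit 2 = 1: r = r^2 * 29 mod 47 = 42^2 * 29 = 25*29 = 20
  bit 3 = 1: r = r^2 * 29 mod 47 = 20^2 * 29 = 24*29 = 38
  bit 4 = 0: r = r^2 mod 47 = 38^2 = 34
  bit 5 = 1: r = r^2 * 29 mod 47 = 34^2 * 29 = 28*29 = 13
  -> A = 13
B = 29^3 mod 47  (bits of 3 = 11)
  bit 0 = 1: r = r^2 * 29 mod 47 = 1^2 * 29 = 1*29 = 29
  bit 1 = 1: r = r^2 * 29 mod 47 = 29^2 * 29 = 42*29 = 43
  -> B = 43
s = B^a = 43^45 mod 47  (bits of 45 = 101101)
  bit 0 = 1: r = r^2 * 43 mod 47 = 1^2 * 43 = 1*43 = 43
  bit 1 = 0: r = r^2 mod 47 = 43^2 = 16
  bit 2 = 1: r = r^2 * 43 mod 47 = 16^2 * 43 = 21*43 = 10
  bit 3 = 1: r = r^2 * 43 mod 47 = 10^2 * 43 = 6*43 = 23
  bit 4 = 0: r = r^2 mod 47 = 23^2 = 12
  bit 5 = 1: r = r^2 * 43 mod 47 = 12^2 * 43 = 3*43 = 35
  -> s = B^a = 35

Answer: 13 43 35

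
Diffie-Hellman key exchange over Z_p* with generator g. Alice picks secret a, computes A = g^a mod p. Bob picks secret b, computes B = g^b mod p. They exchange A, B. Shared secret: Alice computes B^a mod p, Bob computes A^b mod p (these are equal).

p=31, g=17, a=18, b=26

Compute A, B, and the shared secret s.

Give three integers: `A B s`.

Answer: 16 9 16

Derivation:
A = 17^18 mod 31  (bits of 18 = 10010)
  bit 0 = 1: r = r^2 * 17 mod 31 = 1^2 * 17 = 1*17 = 17
  bit 1 = 0: r = r^2 mod 31 = 17^2 = 10
  bit 2 = 0: r = r^2 mod 31 = 10^2 = 7
  bit 3 = 1: r = r^2 * 17 mod 31 = 7^2 * 17 = 18*17 = 27
  bit 4 = 0: r = r^2 mod 31 = 27^2 = 16
  -> A = 16
B = 17^26 mod 31  (bits of 26 = 11010)
  bit 0 = 1: r = r^2 * 17 mod 31 = 1^2 * 17 = 1*17 = 17
  bit 1 = 1: r = r^2 * 17 mod 31 = 17^2 * 17 = 10*17 = 15
  bit 2 = 0: r = r^2 mod 31 = 15^2 = 8
  bit 3 = 1: r = r^2 * 17 mod 31 = 8^2 * 17 = 2*17 = 3
  bit 4 = 0: r = r^2 mod 31 = 3^2 = 9
  -> B = 9
s = B^a = 9^18 mod 31  (bits of 18 = 10010)
  bit 0 = 1: r = r^2 * 9 mod 31 = 1^2 * 9 = 1*9 = 9
  bit 1 = 0: r = r^2 mod 31 = 9^2 = 19
  bit 2 = 0: r = r^2 mod 31 = 19^2 = 20
  bit 3 = 1: r = r^2 * 9 mod 31 = 20^2 * 9 = 28*9 = 4
  bit 4 = 0: r = r^2 mod 31 = 4^2 = 16
  -> s = B^a = 16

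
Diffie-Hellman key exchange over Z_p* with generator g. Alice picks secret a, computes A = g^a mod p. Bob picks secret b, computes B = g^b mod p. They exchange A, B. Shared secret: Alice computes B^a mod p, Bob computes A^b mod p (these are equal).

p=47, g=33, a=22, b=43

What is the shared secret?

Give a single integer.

Answer: 18

Derivation:
A = 33^22 mod 47  (bits of 22 = 10110)
  bit 0 = 1: r = r^2 * 33 mod 47 = 1^2 * 33 = 1*33 = 33
  bit 1 = 0: r = r^2 mod 47 = 33^2 = 8
  bit 2 = 1: r = r^2 * 33 mod 47 = 8^2 * 33 = 17*33 = 44
  bit 3 = 1: r = r^2 * 33 mod 47 = 44^2 * 33 = 9*33 = 15
  bit 4 = 0: r = r^2 mod 47 = 15^2 = 37
  -> A = 37
B = 33^43 mod 47  (bits of 43 = 101011)
  bit 0 = 1: r = r^2 * 33 mod 47 = 1^2 * 33 = 1*33 = 33
  bit 1 = 0: r = r^2 mod 47 = 33^2 = 8
  bit 2 = 1: r = r^2 * 33 mod 47 = 8^2 * 33 = 17*33 = 44
  bit 3 = 0: r = r^2 mod 47 = 44^2 = 9
  bit 4 = 1: r = r^2 * 33 mod 47 = 9^2 * 33 = 34*33 = 41
  bit 5 = 1: r = r^2 * 33 mod 47 = 41^2 * 33 = 36*33 = 13
  -> B = 13
s = B^a = 13^22 mod 47  (bits of 22 = 10110)
  bit 0 = 1: r = r^2 * 13 mod 47 = 1^2 * 13 = 1*13 = 13
  bit 1 = 0: r = r^2 mod 47 = 13^2 = 28
  bit 2 = 1: r = r^2 * 13 mod 47 = 28^2 * 13 = 32*13 = 40
  bit 3 = 1: r = r^2 * 13 mod 47 = 40^2 * 13 = 2*13 = 26
  bit 4 = 0: r = r^2 mod 47 = 26^2 = 18
  -> s = B^a = 18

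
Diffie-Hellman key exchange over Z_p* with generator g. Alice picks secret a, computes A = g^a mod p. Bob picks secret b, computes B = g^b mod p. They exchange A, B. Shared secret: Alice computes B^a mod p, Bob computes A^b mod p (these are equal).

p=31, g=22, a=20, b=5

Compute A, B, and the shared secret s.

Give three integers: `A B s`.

A = 22^20 mod 31  (bits of 20 = 10100)
  bit 0 = 1: r = r^2 * 22 mod 31 = 1^2 * 22 = 1*22 = 22
  bit 1 = 0: r = r^2 mod 31 = 22^2 = 19
  bit 2 = 1: r = r^2 * 22 mod 31 = 19^2 * 22 = 20*22 = 6
  bit 3 = 0: r = r^2 mod 31 = 6^2 = 5
  bit 4 = 0: r = r^2 mod 31 = 5^2 = 25
  -> A = 25
B = 22^5 mod 31  (bits of 5 = 101)
  bit 0 = 1: r = r^2 * 22 mod 31 = 1^2 * 22 = 1*22 = 22
  bit 1 = 0: r = r^2 mod 31 = 22^2 = 19
  bit 2 = 1: r = r^2 * 22 mod 31 = 19^2 * 22 = 20*22 = 6
  -> B = 6
s = B^a = 6^20 mod 31  (bits of 20 = 10100)
  bit 0 = 1: r = r^2 * 6 mod 31 = 1^2 * 6 = 1*6 = 6
  bit 1 = 0: r = r^2 mod 31 = 6^2 = 5
  bit 2 = 1: r = r^2 * 6 mod 31 = 5^2 * 6 = 25*6 = 26
  bit 3 = 0: r = r^2 mod 31 = 26^2 = 25
  bit 4 = 0: r = r^2 mod 31 = 25^2 = 5
  -> s = B^a = 5

Answer: 25 6 5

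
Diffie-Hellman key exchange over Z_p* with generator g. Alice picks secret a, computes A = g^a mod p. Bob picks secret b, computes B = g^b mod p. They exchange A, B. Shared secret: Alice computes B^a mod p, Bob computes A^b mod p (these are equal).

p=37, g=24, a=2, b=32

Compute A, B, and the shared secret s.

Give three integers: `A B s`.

A = 24^2 mod 37  (bits of 2 = 10)
  bit 0 = 1: r = r^2 * 24 mod 37 = 1^2 * 24 = 1*24 = 24
  bit 1 = 0: r = r^2 mod 37 = 24^2 = 21
  -> A = 21
B = 24^32 mod 37  (bits of 32 = 100000)
  bit 0 = 1: r = r^2 * 24 mod 37 = 1^2 * 24 = 1*24 = 24
  bit 1 = 0: r = r^2 mod 37 = 24^2 = 21
  bit 2 = 0: r = r^2 mod 37 = 21^2 = 34
  bit 3 = 0: r = r^2 mod 37 = 34^2 = 9
  bit 4 = 0: r = r^2 mod 37 = 9^2 = 7
  bit 5 = 0: r = r^2 mod 37 = 7^2 = 12
  -> B = 12
s = B^a = 12^2 mod 37  (bits of 2 = 10)
  bit 0 = 1: r = r^2 * 12 mod 37 = 1^2 * 12 = 1*12 = 12
  bit 1 = 0: r = r^2 mod 37 = 12^2 = 33
  -> s = B^a = 33

Answer: 21 12 33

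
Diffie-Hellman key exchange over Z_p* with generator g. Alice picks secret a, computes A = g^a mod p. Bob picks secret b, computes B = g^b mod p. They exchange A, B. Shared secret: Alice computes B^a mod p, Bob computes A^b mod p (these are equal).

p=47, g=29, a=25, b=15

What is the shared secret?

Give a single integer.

A = 29^25 mod 47  (bits of 25 = 11001)
  bit 0 = 1: r = r^2 * 29 mod 47 = 1^2 * 29 = 1*29 = 29
  bit 1 = 1: r = r^2 * 29 mod 47 = 29^2 * 29 = 42*29 = 43
  bit 2 = 0: r = r^2 mod 47 = 43^2 = 16
  bit 3 = 0: r = r^2 mod 47 = 16^2 = 21
  bit 4 = 1: r = r^2 * 29 mod 47 = 21^2 * 29 = 18*29 = 5
  -> A = 5
B = 29^15 mod 47  (bits of 15 = 1111)
  bit 0 = 1: r = r^2 * 29 mod 47 = 1^2 * 29 = 1*29 = 29
  bit 1 = 1: r = r^2 * 29 mod 47 = 29^2 * 29 = 42*29 = 43
  bit 2 = 1: r = r^2 * 29 mod 47 = 43^2 * 29 = 16*29 = 41
  bit 3 = 1: r = r^2 * 29 mod 47 = 41^2 * 29 = 36*29 = 10
  -> B = 10
s = B^a = 10^25 mod 47  (bits of 25 = 11001)
  bit 0 = 1: r = r^2 * 10 mod 47 = 1^2 * 10 = 1*10 = 10
  bit 1 = 1: r = r^2 * 10 mod 47 = 10^2 * 10 = 6*10 = 13
  bit 2 = 0: r = r^2 mod 47 = 13^2 = 28
  bit 3 = 0: r = r^2 mod 47 = 28^2 = 32
  bit 4 = 1: r = r^2 * 10 mod 47 = 32^2 * 10 = 37*10 = 41
  -> s = B^a = 41

Answer: 41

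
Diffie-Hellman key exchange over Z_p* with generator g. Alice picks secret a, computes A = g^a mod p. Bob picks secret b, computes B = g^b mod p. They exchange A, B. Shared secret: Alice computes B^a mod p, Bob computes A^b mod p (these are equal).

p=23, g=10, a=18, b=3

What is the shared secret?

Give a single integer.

A = 10^18 mod 23  (bits of 18 = 10010)
  bit 0 = 1: r = r^2 * 10 mod 23 = 1^2 * 10 = 1*10 = 10
  bit 1 = 0: r = r^2 mod 23 = 10^2 = 8
  bit 2 = 0: r = r^2 mod 23 = 8^2 = 18
  bit 3 = 1: r = r^2 * 10 mod 23 = 18^2 * 10 = 2*10 = 20
  bit 4 = 0: r = r^2 mod 23 = 20^2 = 9
  -> A = 9
B = 10^3 mod 23  (bits of 3 = 11)
  bit 0 = 1: r = r^2 * 10 mod 23 = 1^2 * 10 = 1*10 = 10
  bit 1 = 1: r = r^2 * 10 mod 23 = 10^2 * 10 = 8*10 = 11
  -> B = 11
s = B^a = 11^18 mod 23  (bits of 18 = 10010)
  bit 0 = 1: r = r^2 * 11 mod 23 = 1^2 * 11 = 1*11 = 11
  bit 1 = 0: r = r^2 mod 23 = 11^2 = 6
  bit 2 = 0: r = r^2 mod 23 = 6^2 = 13
  bit 3 = 1: r = r^2 * 11 mod 23 = 13^2 * 11 = 8*11 = 19
  bit 4 = 0: r = r^2 mod 23 = 19^2 = 16
  -> s = B^a = 16

Answer: 16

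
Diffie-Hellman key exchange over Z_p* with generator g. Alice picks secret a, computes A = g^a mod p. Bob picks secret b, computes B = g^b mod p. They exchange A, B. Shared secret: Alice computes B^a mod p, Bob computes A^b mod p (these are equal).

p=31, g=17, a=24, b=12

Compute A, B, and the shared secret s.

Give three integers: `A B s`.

Answer: 4 2 16

Derivation:
A = 17^24 mod 31  (bits of 24 = 11000)
  bit 0 = 1: r = r^2 * 17 mod 31 = 1^2 * 17 = 1*17 = 17
  bit 1 = 1: r = r^2 * 17 mod 31 = 17^2 * 17 = 10*17 = 15
  bit 2 = 0: r = r^2 mod 31 = 15^2 = 8
  bit 3 = 0: r = r^2 mod 31 = 8^2 = 2
  bit 4 = 0: r = r^2 mod 31 = 2^2 = 4
  -> A = 4
B = 17^12 mod 31  (bits of 12 = 1100)
  bit 0 = 1: r = r^2 * 17 mod 31 = 1^2 * 17 = 1*17 = 17
  bit 1 = 1: r = r^2 * 17 mod 31 = 17^2 * 17 = 10*17 = 15
  bit 2 = 0: r = r^2 mod 31 = 15^2 = 8
  bit 3 = 0: r = r^2 mod 31 = 8^2 = 2
  -> B = 2
s = B^a = 2^24 mod 31  (bits of 24 = 11000)
  bit 0 = 1: r = r^2 * 2 mod 31 = 1^2 * 2 = 1*2 = 2
  bit 1 = 1: r = r^2 * 2 mod 31 = 2^2 * 2 = 4*2 = 8
  bit 2 = 0: r = r^2 mod 31 = 8^2 = 2
  bit 3 = 0: r = r^2 mod 31 = 2^2 = 4
  bit 4 = 0: r = r^2 mod 31 = 4^2 = 16
  -> s = B^a = 16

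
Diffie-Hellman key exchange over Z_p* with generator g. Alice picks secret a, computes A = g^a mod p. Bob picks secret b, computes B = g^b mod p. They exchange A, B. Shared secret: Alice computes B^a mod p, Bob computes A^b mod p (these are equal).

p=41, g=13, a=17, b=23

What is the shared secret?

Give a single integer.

A = 13^17 mod 41  (bits of 17 = 10001)
  bit 0 = 1: r = r^2 * 13 mod 41 = 1^2 * 13 = 1*13 = 13
  bit 1 = 0: r = r^2 mod 41 = 13^2 = 5
  bit 2 = 0: r = r^2 mod 41 = 5^2 = 25
  bit 3 = 0: r = r^2 mod 41 = 25^2 = 10
  bit 4 = 1: r = r^2 * 13 mod 41 = 10^2 * 13 = 18*13 = 29
  -> A = 29
B = 13^23 mod 41  (bits of 23 = 10111)
  bit 0 = 1: r = r^2 * 13 mod 41 = 1^2 * 13 = 1*13 = 13
  bit 1 = 0: r = r^2 mod 41 = 13^2 = 5
  bit 2 = 1: r = r^2 * 13 mod 41 = 5^2 * 13 = 25*13 = 38
  bit 3 = 1: r = r^2 * 13 mod 41 = 38^2 * 13 = 9*13 = 35
  bit 4 = 1: r = r^2 * 13 mod 41 = 35^2 * 13 = 36*13 = 17
  -> B = 17
s = B^a = 17^17 mod 41  (bits of 17 = 10001)
  bit 0 = 1: r = r^2 * 17 mod 41 = 1^2 * 17 = 1*17 = 17
  bit 1 = 0: r = r^2 mod 41 = 17^2 = 2
  bit 2 = 0: r = r^2 mod 41 = 2^2 = 4
  bit 3 = 0: r = r^2 mod 41 = 4^2 = 16
  bit 4 = 1: r = r^2 * 17 mod 41 = 16^2 * 17 = 10*17 = 6
  -> s = B^a = 6

Answer: 6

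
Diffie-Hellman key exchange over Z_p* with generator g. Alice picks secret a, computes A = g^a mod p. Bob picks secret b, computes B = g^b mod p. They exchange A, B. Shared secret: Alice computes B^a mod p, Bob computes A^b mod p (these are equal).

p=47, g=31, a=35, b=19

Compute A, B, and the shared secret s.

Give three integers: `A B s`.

Answer: 43 13 38

Derivation:
A = 31^35 mod 47  (bits of 35 = 100011)
  bit 0 = 1: r = r^2 * 31 mod 47 = 1^2 * 31 = 1*31 = 31
  bit 1 = 0: r = r^2 mod 47 = 31^2 = 21
  bit 2 = 0: r = r^2 mod 47 = 21^2 = 18
  bit 3 = 0: r = r^2 mod 47 = 18^2 = 42
  bit 4 = 1: r = r^2 * 31 mod 47 = 42^2 * 31 = 25*31 = 23
  bit 5 = 1: r = r^2 * 31 mod 47 = 23^2 * 31 = 12*31 = 43
  -> A = 43
B = 31^19 mod 47  (bits of 19 = 10011)
  bit 0 = 1: r = r^2 * 31 mod 47 = 1^2 * 31 = 1*31 = 31
  bit 1 = 0: r = r^2 mod 47 = 31^2 = 21
  bit 2 = 0: r = r^2 mod 47 = 21^2 = 18
  bit 3 = 1: r = r^2 * 31 mod 47 = 18^2 * 31 = 42*31 = 33
  bit 4 = 1: r = r^2 * 31 mod 47 = 33^2 * 31 = 8*31 = 13
  -> B = 13
s = B^a = 13^35 mod 47  (bits of 35 = 100011)
  bit 0 = 1: r = r^2 * 13 mod 47 = 1^2 * 13 = 1*13 = 13
  bit 1 = 0: r = r^2 mod 47 = 13^2 = 28
  bit 2 = 0: r = r^2 mod 47 = 28^2 = 32
  bit 3 = 0: r = r^2 mod 47 = 32^2 = 37
  bit 4 = 1: r = r^2 * 13 mod 47 = 37^2 * 13 = 6*13 = 31
  bit 5 = 1: r = r^2 * 13 mod 47 = 31^2 * 13 = 21*13 = 38
  -> s = B^a = 38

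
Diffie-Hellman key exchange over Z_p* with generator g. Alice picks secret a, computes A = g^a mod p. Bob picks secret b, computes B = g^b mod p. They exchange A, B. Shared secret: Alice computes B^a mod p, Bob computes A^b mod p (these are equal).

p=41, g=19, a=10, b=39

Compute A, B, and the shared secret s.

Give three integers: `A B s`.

Answer: 32 13 9

Derivation:
A = 19^10 mod 41  (bits of 10 = 1010)
  bit 0 = 1: r = r^2 * 19 mod 41 = 1^2 * 19 = 1*19 = 19
  bit 1 = 0: r = r^2 mod 41 = 19^2 = 33
  bit 2 = 1: r = r^2 * 19 mod 41 = 33^2 * 19 = 23*19 = 27
  bit 3 = 0: r = r^2 mod 41 = 27^2 = 32
  -> A = 32
B = 19^39 mod 41  (bits of 39 = 100111)
  bit 0 = 1: r = r^2 * 19 mod 41 = 1^2 * 19 = 1*19 = 19
  bit 1 = 0: r = r^2 mod 41 = 19^2 = 33
  bit 2 = 0: r = r^2 mod 41 = 33^2 = 23
  bit 3 = 1: r = r^2 * 19 mod 41 = 23^2 * 19 = 37*19 = 6
  bit 4 = 1: r = r^2 * 19 mod 41 = 6^2 * 19 = 36*19 = 28
  bit 5 = 1: r = r^2 * 19 mod 41 = 28^2 * 19 = 5*19 = 13
  -> B = 13
s = B^a = 13^10 mod 41  (bits of 10 = 1010)
  bit 0 = 1: r = r^2 * 13 mod 41 = 1^2 * 13 = 1*13 = 13
  bit 1 = 0: r = r^2 mod 41 = 13^2 = 5
  bit 2 = 1: r = r^2 * 13 mod 41 = 5^2 * 13 = 25*13 = 38
  bit 3 = 0: r = r^2 mod 41 = 38^2 = 9
  -> s = B^a = 9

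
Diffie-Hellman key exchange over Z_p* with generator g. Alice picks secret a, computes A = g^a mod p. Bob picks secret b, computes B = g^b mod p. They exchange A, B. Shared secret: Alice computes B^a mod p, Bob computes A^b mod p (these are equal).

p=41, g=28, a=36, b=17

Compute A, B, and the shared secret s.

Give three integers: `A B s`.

Answer: 23 12 4

Derivation:
A = 28^36 mod 41  (bits of 36 = 100100)
  bit 0 = 1: r = r^2 * 28 mod 41 = 1^2 * 28 = 1*28 = 28
  bit 1 = 0: r = r^2 mod 41 = 28^2 = 5
  bit 2 = 0: r = r^2 mod 41 = 5^2 = 25
  bit 3 = 1: r = r^2 * 28 mod 41 = 25^2 * 28 = 10*28 = 34
  bit 4 = 0: r = r^2 mod 41 = 34^2 = 8
  bit 5 = 0: r = r^2 mod 41 = 8^2 = 23
  -> A = 23
B = 28^17 mod 41  (bits of 17 = 10001)
  bit 0 = 1: r = r^2 * 28 mod 41 = 1^2 * 28 = 1*28 = 28
  bit 1 = 0: r = r^2 mod 41 = 28^2 = 5
  bit 2 = 0: r = r^2 mod 41 = 5^2 = 25
  bit 3 = 0: r = r^2 mod 41 = 25^2 = 10
  bit 4 = 1: r = r^2 * 28 mod 41 = 10^2 * 28 = 18*28 = 12
  -> B = 12
s = B^a = 12^36 mod 41  (bits of 36 = 100100)
  bit 0 = 1: r = r^2 * 12 mod 41 = 1^2 * 12 = 1*12 = 12
  bit 1 = 0: r = r^2 mod 41 = 12^2 = 21
  bit 2 = 0: r = r^2 mod 41 = 21^2 = 31
  bit 3 = 1: r = r^2 * 12 mod 41 = 31^2 * 12 = 18*12 = 11
  bit 4 = 0: r = r^2 mod 41 = 11^2 = 39
  bit 5 = 0: r = r^2 mod 41 = 39^2 = 4
  -> s = B^a = 4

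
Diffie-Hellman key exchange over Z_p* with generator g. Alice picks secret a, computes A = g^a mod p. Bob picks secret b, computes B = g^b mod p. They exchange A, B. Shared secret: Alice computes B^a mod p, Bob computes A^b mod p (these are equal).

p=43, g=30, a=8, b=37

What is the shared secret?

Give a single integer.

A = 30^8 mod 43  (bits of 8 = 1000)
  bit 0 = 1: r = r^2 * 30 mod 43 = 1^2 * 30 = 1*30 = 30
  bit 1 = 0: r = r^2 mod 43 = 30^2 = 40
  bit 2 = 0: r = r^2 mod 43 = 40^2 = 9
  bit 3 = 0: r = r^2 mod 43 = 9^2 = 38
  -> A = 38
B = 30^37 mod 43  (bits of 37 = 100101)
  bit 0 = 1: r = r^2 * 30 mod 43 = 1^2 * 30 = 1*30 = 30
  bit 1 = 0: r = r^2 mod 43 = 30^2 = 40
  bit 2 = 0: r = r^2 mod 43 = 40^2 = 9
  bit 3 = 1: r = r^2 * 30 mod 43 = 9^2 * 30 = 38*30 = 22
  bit 4 = 0: r = r^2 mod 43 = 22^2 = 11
  bit 5 = 1: r = r^2 * 30 mod 43 = 11^2 * 30 = 35*30 = 18
  -> B = 18
s = B^a = 18^8 mod 43  (bits of 8 = 1000)
  bit 0 = 1: r = r^2 * 18 mod 43 = 1^2 * 18 = 1*18 = 18
  bit 1 = 0: r = r^2 mod 43 = 18^2 = 23
  bit 2 = 0: r = r^2 mod 43 = 23^2 = 13
  bit 3 = 0: r = r^2 mod 43 = 13^2 = 40
  -> s = B^a = 40

Answer: 40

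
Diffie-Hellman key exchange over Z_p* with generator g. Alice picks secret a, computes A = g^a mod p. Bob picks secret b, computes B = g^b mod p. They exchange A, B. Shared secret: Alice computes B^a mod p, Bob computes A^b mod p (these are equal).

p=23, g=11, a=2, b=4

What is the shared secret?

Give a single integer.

Answer: 8

Derivation:
A = 11^2 mod 23  (bits of 2 = 10)
  bit 0 = 1: r = r^2 * 11 mod 23 = 1^2 * 11 = 1*11 = 11
  bit 1 = 0: r = r^2 mod 23 = 11^2 = 6
  -> A = 6
B = 11^4 mod 23  (bits of 4 = 100)
  bit 0 = 1: r = r^2 * 11 mod 23 = 1^2 * 11 = 1*11 = 11
  bit 1 = 0: r = r^2 mod 23 = 11^2 = 6
  bit 2 = 0: r = r^2 mod 23 = 6^2 = 13
  -> B = 13
s = B^a = 13^2 mod 23  (bits of 2 = 10)
  bit 0 = 1: r = r^2 * 13 mod 23 = 1^2 * 13 = 1*13 = 13
  bit 1 = 0: r = r^2 mod 23 = 13^2 = 8
  -> s = B^a = 8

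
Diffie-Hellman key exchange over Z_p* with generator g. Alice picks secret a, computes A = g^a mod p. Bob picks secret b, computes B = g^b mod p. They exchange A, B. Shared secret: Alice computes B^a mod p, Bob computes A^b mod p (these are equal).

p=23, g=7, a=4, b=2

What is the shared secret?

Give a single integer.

Answer: 12

Derivation:
A = 7^4 mod 23  (bits of 4 = 100)
  bit 0 = 1: r = r^2 * 7 mod 23 = 1^2 * 7 = 1*7 = 7
  bit 1 = 0: r = r^2 mod 23 = 7^2 = 3
  bit 2 = 0: r = r^2 mod 23 = 3^2 = 9
  -> A = 9
B = 7^2 mod 23  (bits of 2 = 10)
  bit 0 = 1: r = r^2 * 7 mod 23 = 1^2 * 7 = 1*7 = 7
  bit 1 = 0: r = r^2 mod 23 = 7^2 = 3
  -> B = 3
s = B^a = 3^4 mod 23  (bits of 4 = 100)
  bit 0 = 1: r = r^2 * 3 mod 23 = 1^2 * 3 = 1*3 = 3
  bit 1 = 0: r = r^2 mod 23 = 3^2 = 9
  bit 2 = 0: r = r^2 mod 23 = 9^2 = 12
  -> s = B^a = 12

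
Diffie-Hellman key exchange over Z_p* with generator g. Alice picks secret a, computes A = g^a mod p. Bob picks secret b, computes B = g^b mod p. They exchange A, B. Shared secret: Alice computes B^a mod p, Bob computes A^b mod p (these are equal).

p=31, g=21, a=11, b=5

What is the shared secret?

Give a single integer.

A = 21^11 mod 31  (bits of 11 = 1011)
  bit 0 = 1: r = r^2 * 21 mod 31 = 1^2 * 21 = 1*21 = 21
  bit 1 = 0: r = r^2 mod 31 = 21^2 = 7
  bit 2 = 1: r = r^2 * 21 mod 31 = 7^2 * 21 = 18*21 = 6
  bit 3 = 1: r = r^2 * 21 mod 31 = 6^2 * 21 = 5*21 = 12
  -> A = 12
B = 21^5 mod 31  (bits of 5 = 101)
  bit 0 = 1: r = r^2 * 21 mod 31 = 1^2 * 21 = 1*21 = 21
  bit 1 = 0: r = r^2 mod 31 = 21^2 = 7
  bit 2 = 1: r = r^2 * 21 mod 31 = 7^2 * 21 = 18*21 = 6
  -> B = 6
s = B^a = 6^11 mod 31  (bits of 11 = 1011)
  bit 0 = 1: r = r^2 * 6 mod 31 = 1^2 * 6 = 1*6 = 6
  bit 1 = 0: r = r^2 mod 31 = 6^2 = 5
  bit 2 = 1: r = r^2 * 6 mod 31 = 5^2 * 6 = 25*6 = 26
  bit 3 = 1: r = r^2 * 6 mod 31 = 26^2 * 6 = 25*6 = 26
  -> s = B^a = 26

Answer: 26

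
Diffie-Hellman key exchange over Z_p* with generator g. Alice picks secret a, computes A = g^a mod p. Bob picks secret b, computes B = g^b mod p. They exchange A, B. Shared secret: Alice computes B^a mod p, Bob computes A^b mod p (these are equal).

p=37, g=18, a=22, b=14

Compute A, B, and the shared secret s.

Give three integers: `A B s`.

Answer: 30 21 9

Derivation:
A = 18^22 mod 37  (bits of 22 = 10110)
  bit 0 = 1: r = r^2 * 18 mod 37 = 1^2 * 18 = 1*18 = 18
  bit 1 = 0: r = r^2 mod 37 = 18^2 = 28
  bit 2 = 1: r = r^2 * 18 mod 37 = 28^2 * 18 = 7*18 = 15
  bit 3 = 1: r = r^2 * 18 mod 37 = 15^2 * 18 = 3*18 = 17
  bit 4 = 0: r = r^2 mod 37 = 17^2 = 30
  -> A = 30
B = 18^14 mod 37  (bits of 14 = 1110)
  bit 0 = 1: r = r^2 * 18 mod 37 = 1^2 * 18 = 1*18 = 18
  bit 1 = 1: r = r^2 * 18 mod 37 = 18^2 * 18 = 28*18 = 23
  bit 2 = 1: r = r^2 * 18 mod 37 = 23^2 * 18 = 11*18 = 13
  bit 3 = 0: r = r^2 mod 37 = 13^2 = 21
  -> B = 21
s = B^a = 21^22 mod 37  (bits of 22 = 10110)
  bit 0 = 1: r = r^2 * 21 mod 37 = 1^2 * 21 = 1*21 = 21
  bit 1 = 0: r = r^2 mod 37 = 21^2 = 34
  bit 2 = 1: r = r^2 * 21 mod 37 = 34^2 * 21 = 9*21 = 4
  bit 3 = 1: r = r^2 * 21 mod 37 = 4^2 * 21 = 16*21 = 3
  bit 4 = 0: r = r^2 mod 37 = 3^2 = 9
  -> s = B^a = 9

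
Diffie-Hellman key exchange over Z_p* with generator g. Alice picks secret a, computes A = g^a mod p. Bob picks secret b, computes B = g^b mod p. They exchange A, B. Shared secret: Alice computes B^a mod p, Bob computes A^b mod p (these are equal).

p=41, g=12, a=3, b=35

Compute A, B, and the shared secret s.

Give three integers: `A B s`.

Answer: 6 14 38

Derivation:
A = 12^3 mod 41  (bits of 3 = 11)
  bit 0 = 1: r = r^2 * 12 mod 41 = 1^2 * 12 = 1*12 = 12
  bit 1 = 1: r = r^2 * 12 mod 41 = 12^2 * 12 = 21*12 = 6
  -> A = 6
B = 12^35 mod 41  (bits of 35 = 100011)
  bit 0 = 1: r = r^2 * 12 mod 41 = 1^2 * 12 = 1*12 = 12
  bit 1 = 0: r = r^2 mod 41 = 12^2 = 21
  bit 2 = 0: r = r^2 mod 41 = 21^2 = 31
  bit 3 = 0: r = r^2 mod 41 = 31^2 = 18
  bit 4 = 1: r = r^2 * 12 mod 41 = 18^2 * 12 = 37*12 = 34
  bit 5 = 1: r = r^2 * 12 mod 41 = 34^2 * 12 = 8*12 = 14
  -> B = 14
s = B^a = 14^3 mod 41  (bits of 3 = 11)
  bit 0 = 1: r = r^2 * 14 mod 41 = 1^2 * 14 = 1*14 = 14
  bit 1 = 1: r = r^2 * 14 mod 41 = 14^2 * 14 = 32*14 = 38
  -> s = B^a = 38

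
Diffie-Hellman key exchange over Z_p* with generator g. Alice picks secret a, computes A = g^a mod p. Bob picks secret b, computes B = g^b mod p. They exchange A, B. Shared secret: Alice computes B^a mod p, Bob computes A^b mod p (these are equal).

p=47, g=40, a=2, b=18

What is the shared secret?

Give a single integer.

Answer: 25

Derivation:
A = 40^2 mod 47  (bits of 2 = 10)
  bit 0 = 1: r = r^2 * 40 mod 47 = 1^2 * 40 = 1*40 = 40
  bit 1 = 0: r = r^2 mod 47 = 40^2 = 2
  -> A = 2
B = 40^18 mod 47  (bits of 18 = 10010)
  bit 0 = 1: r = r^2 * 40 mod 47 = 1^2 * 40 = 1*40 = 40
  bit 1 = 0: r = r^2 mod 47 = 40^2 = 2
  bit 2 = 0: r = r^2 mod 47 = 2^2 = 4
  bit 3 = 1: r = r^2 * 40 mod 47 = 4^2 * 40 = 16*40 = 29
  bit 4 = 0: r = r^2 mod 47 = 29^2 = 42
  -> B = 42
s = B^a = 42^2 mod 47  (bits of 2 = 10)
  bit 0 = 1: r = r^2 * 42 mod 47 = 1^2 * 42 = 1*42 = 42
  bit 1 = 0: r = r^2 mod 47 = 42^2 = 25
  -> s = B^a = 25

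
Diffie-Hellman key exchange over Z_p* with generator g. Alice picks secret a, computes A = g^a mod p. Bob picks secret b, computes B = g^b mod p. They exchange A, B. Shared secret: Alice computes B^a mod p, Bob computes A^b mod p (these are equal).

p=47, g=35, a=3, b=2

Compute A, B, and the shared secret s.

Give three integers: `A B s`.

A = 35^3 mod 47  (bits of 3 = 11)
  bit 0 = 1: r = r^2 * 35 mod 47 = 1^2 * 35 = 1*35 = 35
  bit 1 = 1: r = r^2 * 35 mod 47 = 35^2 * 35 = 3*35 = 11
  -> A = 11
B = 35^2 mod 47  (bits of 2 = 10)
  bit 0 = 1: r = r^2 * 35 mod 47 = 1^2 * 35 = 1*35 = 35
  bit 1 = 0: r = r^2 mod 47 = 35^2 = 3
  -> B = 3
s = B^a = 3^3 mod 47  (bits of 3 = 11)
  bit 0 = 1: r = r^2 * 3 mod 47 = 1^2 * 3 = 1*3 = 3
  bit 1 = 1: r = r^2 * 3 mod 47 = 3^2 * 3 = 9*3 = 27
  -> s = B^a = 27

Answer: 11 3 27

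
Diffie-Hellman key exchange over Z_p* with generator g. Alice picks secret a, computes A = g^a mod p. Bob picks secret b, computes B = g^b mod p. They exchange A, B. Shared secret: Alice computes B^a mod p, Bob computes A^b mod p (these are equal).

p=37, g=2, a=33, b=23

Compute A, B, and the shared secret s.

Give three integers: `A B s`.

A = 2^33 mod 37  (bits of 33 = 100001)
  bit 0 = 1: r = r^2 * 2 mod 37 = 1^2 * 2 = 1*2 = 2
  bit 1 = 0: r = r^2 mod 37 = 2^2 = 4
  bit 2 = 0: r = r^2 mod 37 = 4^2 = 16
  bit 3 = 0: r = r^2 mod 37 = 16^2 = 34
  bit 4 = 0: r = r^2 mod 37 = 34^2 = 9
  bit 5 = 1: r = r^2 * 2 mod 37 = 9^2 * 2 = 7*2 = 14
  -> A = 14
B = 2^23 mod 37  (bits of 23 = 10111)
  bit 0 = 1: r = r^2 * 2 mod 37 = 1^2 * 2 = 1*2 = 2
  bit 1 = 0: r = r^2 mod 37 = 2^2 = 4
  bit 2 = 1: r = r^2 * 2 mod 37 = 4^2 * 2 = 16*2 = 32
  bit 3 = 1: r = r^2 * 2 mod 37 = 32^2 * 2 = 25*2 = 13
  bit 4 = 1: r = r^2 * 2 mod 37 = 13^2 * 2 = 21*2 = 5
  -> B = 5
s = B^a = 5^33 mod 37  (bits of 33 = 100001)
  bit 0 = 1: r = r^2 * 5 mod 37 = 1^2 * 5 = 1*5 = 5
  bit 1 = 0: r = r^2 mod 37 = 5^2 = 25
  bit 2 = 0: r = r^2 mod 37 = 25^2 = 33
  bit 3 = 0: r = r^2 mod 37 = 33^2 = 16
  bit 4 = 0: r = r^2 mod 37 = 16^2 = 34
  bit 5 = 1: r = r^2 * 5 mod 37 = 34^2 * 5 = 9*5 = 8
  -> s = B^a = 8

Answer: 14 5 8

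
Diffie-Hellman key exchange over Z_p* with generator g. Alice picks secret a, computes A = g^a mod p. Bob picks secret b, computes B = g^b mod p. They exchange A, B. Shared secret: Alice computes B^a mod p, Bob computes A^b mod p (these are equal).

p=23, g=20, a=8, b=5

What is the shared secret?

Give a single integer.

A = 20^8 mod 23  (bits of 8 = 1000)
  bit 0 = 1: r = r^2 * 20 mod 23 = 1^2 * 20 = 1*20 = 20
  bit 1 = 0: r = r^2 mod 23 = 20^2 = 9
  bit 2 = 0: r = r^2 mod 23 = 9^2 = 12
  bit 3 = 0: r = r^2 mod 23 = 12^2 = 6
  -> A = 6
B = 20^5 mod 23  (bits of 5 = 101)
  bit 0 = 1: r = r^2 * 20 mod 23 = 1^2 * 20 = 1*20 = 20
  bit 1 = 0: r = r^2 mod 23 = 20^2 = 9
  bit 2 = 1: r = r^2 * 20 mod 23 = 9^2 * 20 = 12*20 = 10
  -> B = 10
s = B^a = 10^8 mod 23  (bits of 8 = 1000)
  bit 0 = 1: r = r^2 * 10 mod 23 = 1^2 * 10 = 1*10 = 10
  bit 1 = 0: r = r^2 mod 23 = 10^2 = 8
  bit 2 = 0: r = r^2 mod 23 = 8^2 = 18
  bit 3 = 0: r = r^2 mod 23 = 18^2 = 2
  -> s = B^a = 2

Answer: 2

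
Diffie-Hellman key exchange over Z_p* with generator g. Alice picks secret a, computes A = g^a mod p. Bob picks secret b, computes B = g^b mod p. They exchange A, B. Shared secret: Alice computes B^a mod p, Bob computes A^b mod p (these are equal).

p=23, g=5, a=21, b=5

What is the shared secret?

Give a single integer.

Answer: 15

Derivation:
A = 5^21 mod 23  (bits of 21 = 10101)
  bit 0 = 1: r = r^2 * 5 mod 23 = 1^2 * 5 = 1*5 = 5
  bit 1 = 0: r = r^2 mod 23 = 5^2 = 2
  bit 2 = 1: r = r^2 * 5 mod 23 = 2^2 * 5 = 4*5 = 20
  bit 3 = 0: r = r^2 mod 23 = 20^2 = 9
  bit 4 = 1: r = r^2 * 5 mod 23 = 9^2 * 5 = 12*5 = 14
  -> A = 14
B = 5^5 mod 23  (bits of 5 = 101)
  bit 0 = 1: r = r^2 * 5 mod 23 = 1^2 * 5 = 1*5 = 5
  bit 1 = 0: r = r^2 mod 23 = 5^2 = 2
  bit 2 = 1: r = r^2 * 5 mod 23 = 2^2 * 5 = 4*5 = 20
  -> B = 20
s = B^a = 20^21 mod 23  (bits of 21 = 10101)
  bit 0 = 1: r = r^2 * 20 mod 23 = 1^2 * 20 = 1*20 = 20
  bit 1 = 0: r = r^2 mod 23 = 20^2 = 9
  bit 2 = 1: r = r^2 * 20 mod 23 = 9^2 * 20 = 12*20 = 10
  bit 3 = 0: r = r^2 mod 23 = 10^2 = 8
  bit 4 = 1: r = r^2 * 20 mod 23 = 8^2 * 20 = 18*20 = 15
  -> s = B^a = 15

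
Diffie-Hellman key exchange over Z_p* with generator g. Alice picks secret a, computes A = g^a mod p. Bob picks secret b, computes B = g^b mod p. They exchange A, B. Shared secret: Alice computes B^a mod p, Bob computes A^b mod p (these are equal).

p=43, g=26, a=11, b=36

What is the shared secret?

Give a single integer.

A = 26^11 mod 43  (bits of 11 = 1011)
  bit 0 = 1: r = r^2 * 26 mod 43 = 1^2 * 26 = 1*26 = 26
  bit 1 = 0: r = r^2 mod 43 = 26^2 = 31
  bit 2 = 1: r = r^2 * 26 mod 43 = 31^2 * 26 = 15*26 = 3
  bit 3 = 1: r = r^2 * 26 mod 43 = 3^2 * 26 = 9*26 = 19
  -> A = 19
B = 26^36 mod 43  (bits of 36 = 100100)
  bit 0 = 1: r = r^2 * 26 mod 43 = 1^2 * 26 = 1*26 = 26
  bit 1 = 0: r = r^2 mod 43 = 26^2 = 31
  bit 2 = 0: r = r^2 mod 43 = 31^2 = 15
  bit 3 = 1: r = r^2 * 26 mod 43 = 15^2 * 26 = 10*26 = 2
  bit 4 = 0: r = r^2 mod 43 = 2^2 = 4
  bit 5 = 0: r = r^2 mod 43 = 4^2 = 16
  -> B = 16
s = B^a = 16^11 mod 43  (bits of 11 = 1011)
  bit 0 = 1: r = r^2 * 16 mod 43 = 1^2 * 16 = 1*16 = 16
  bit 1 = 0: r = r^2 mod 43 = 16^2 = 41
  bit 2 = 1: r = r^2 * 16 mod 43 = 41^2 * 16 = 4*16 = 21
  bit 3 = 1: r = r^2 * 16 mod 43 = 21^2 * 16 = 11*16 = 4
  -> s = B^a = 4

Answer: 4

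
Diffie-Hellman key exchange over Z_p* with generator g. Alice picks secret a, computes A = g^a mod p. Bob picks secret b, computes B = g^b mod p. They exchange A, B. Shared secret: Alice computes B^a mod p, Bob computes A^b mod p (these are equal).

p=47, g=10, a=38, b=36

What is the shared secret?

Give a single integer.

Answer: 25

Derivation:
A = 10^38 mod 47  (bits of 38 = 100110)
  bit 0 = 1: r = r^2 * 10 mod 47 = 1^2 * 10 = 1*10 = 10
  bit 1 = 0: r = r^2 mod 47 = 10^2 = 6
  bit 2 = 0: r = r^2 mod 47 = 6^2 = 36
  bit 3 = 1: r = r^2 * 10 mod 47 = 36^2 * 10 = 27*10 = 35
  bit 4 = 1: r = r^2 * 10 mod 47 = 35^2 * 10 = 3*10 = 30
  bit 5 = 0: r = r^2 mod 47 = 30^2 = 7
  -> A = 7
B = 10^36 mod 47  (bits of 36 = 100100)
  bit 0 = 1: r = r^2 * 10 mod 47 = 1^2 * 10 = 1*10 = 10
  bit 1 = 0: r = r^2 mod 47 = 10^2 = 6
  bit 2 = 0: r = r^2 mod 47 = 6^2 = 36
  bit 3 = 1: r = r^2 * 10 mod 47 = 36^2 * 10 = 27*10 = 35
  bit 4 = 0: r = r^2 mod 47 = 35^2 = 3
  bit 5 = 0: r = r^2 mod 47 = 3^2 = 9
  -> B = 9
s = B^a = 9^38 mod 47  (bits of 38 = 100110)
  bit 0 = 1: r = r^2 * 9 mod 47 = 1^2 * 9 = 1*9 = 9
  bit 1 = 0: r = r^2 mod 47 = 9^2 = 34
  bit 2 = 0: r = r^2 mod 47 = 34^2 = 28
  bit 3 = 1: r = r^2 * 9 mod 47 = 28^2 * 9 = 32*9 = 6
  bit 4 = 1: r = r^2 * 9 mod 47 = 6^2 * 9 = 36*9 = 42
  bit 5 = 0: r = r^2 mod 47 = 42^2 = 25
  -> s = B^a = 25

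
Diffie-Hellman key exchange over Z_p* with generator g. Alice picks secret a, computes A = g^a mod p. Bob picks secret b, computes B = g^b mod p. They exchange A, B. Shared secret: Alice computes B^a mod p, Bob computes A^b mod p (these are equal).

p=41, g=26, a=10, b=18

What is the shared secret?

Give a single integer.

Answer: 40

Derivation:
A = 26^10 mod 41  (bits of 10 = 1010)
  bit 0 = 1: r = r^2 * 26 mod 41 = 1^2 * 26 = 1*26 = 26
  bit 1 = 0: r = r^2 mod 41 = 26^2 = 20
  bit 2 = 1: r = r^2 * 26 mod 41 = 20^2 * 26 = 31*26 = 27
  bit 3 = 0: r = r^2 mod 41 = 27^2 = 32
  -> A = 32
B = 26^18 mod 41  (bits of 18 = 10010)
  bit 0 = 1: r = r^2 * 26 mod 41 = 1^2 * 26 = 1*26 = 26
  bit 1 = 0: r = r^2 mod 41 = 26^2 = 20
  bit 2 = 0: r = r^2 mod 41 = 20^2 = 31
  bit 3 = 1: r = r^2 * 26 mod 41 = 31^2 * 26 = 18*26 = 17
  bit 4 = 0: r = r^2 mod 41 = 17^2 = 2
  -> B = 2
s = B^a = 2^10 mod 41  (bits of 10 = 1010)
  bit 0 = 1: r = r^2 * 2 mod 41 = 1^2 * 2 = 1*2 = 2
  bit 1 = 0: r = r^2 mod 41 = 2^2 = 4
  bit 2 = 1: r = r^2 * 2 mod 41 = 4^2 * 2 = 16*2 = 32
  bit 3 = 0: r = r^2 mod 41 = 32^2 = 40
  -> s = B^a = 40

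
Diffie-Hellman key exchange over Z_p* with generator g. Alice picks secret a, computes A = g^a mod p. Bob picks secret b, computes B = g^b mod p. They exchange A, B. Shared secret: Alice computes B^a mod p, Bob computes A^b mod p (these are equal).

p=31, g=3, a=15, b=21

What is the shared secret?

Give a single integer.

A = 3^15 mod 31  (bits of 15 = 1111)
  bit 0 = 1: r = r^2 * 3 mod 31 = 1^2 * 3 = 1*3 = 3
  bit 1 = 1: r = r^2 * 3 mod 31 = 3^2 * 3 = 9*3 = 27
  bit 2 = 1: r = r^2 * 3 mod 31 = 27^2 * 3 = 16*3 = 17
  bit 3 = 1: r = r^2 * 3 mod 31 = 17^2 * 3 = 10*3 = 30
  -> A = 30
B = 3^21 mod 31  (bits of 21 = 10101)
  bit 0 = 1: r = r^2 * 3 mod 31 = 1^2 * 3 = 1*3 = 3
  bit 1 = 0: r = r^2 mod 31 = 3^2 = 9
  bit 2 = 1: r = r^2 * 3 mod 31 = 9^2 * 3 = 19*3 = 26
  bit 3 = 0: r = r^2 mod 31 = 26^2 = 25
  bit 4 = 1: r = r^2 * 3 mod 31 = 25^2 * 3 = 5*3 = 15
  -> B = 15
s = B^a = 15^15 mod 31  (bits of 15 = 1111)
  bit 0 = 1: r = r^2 * 15 mod 31 = 1^2 * 15 = 1*15 = 15
  bit 1 = 1: r = r^2 * 15 mod 31 = 15^2 * 15 = 8*15 = 27
  bit 2 = 1: r = r^2 * 15 mod 31 = 27^2 * 15 = 16*15 = 23
  bit 3 = 1: r = r^2 * 15 mod 31 = 23^2 * 15 = 2*15 = 30
  -> s = B^a = 30

Answer: 30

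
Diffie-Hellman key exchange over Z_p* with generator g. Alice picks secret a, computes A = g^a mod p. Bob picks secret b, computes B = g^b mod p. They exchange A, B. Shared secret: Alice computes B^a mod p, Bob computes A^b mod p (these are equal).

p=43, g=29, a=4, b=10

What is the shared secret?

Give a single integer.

Answer: 9

Derivation:
A = 29^4 mod 43  (bits of 4 = 100)
  bit 0 = 1: r = r^2 * 29 mod 43 = 1^2 * 29 = 1*29 = 29
  bit 1 = 0: r = r^2 mod 43 = 29^2 = 24
  bit 2 = 0: r = r^2 mod 43 = 24^2 = 17
  -> A = 17
B = 29^10 mod 43  (bits of 10 = 1010)
  bit 0 = 1: r = r^2 * 29 mod 43 = 1^2 * 29 = 1*29 = 29
  bit 1 = 0: r = r^2 mod 43 = 29^2 = 24
  bit 2 = 1: r = r^2 * 29 mod 43 = 24^2 * 29 = 17*29 = 20
  bit 3 = 0: r = r^2 mod 43 = 20^2 = 13
  -> B = 13
s = B^a = 13^4 mod 43  (bits of 4 = 100)
  bit 0 = 1: r = r^2 * 13 mod 43 = 1^2 * 13 = 1*13 = 13
  bit 1 = 0: r = r^2 mod 43 = 13^2 = 40
  bit 2 = 0: r = r^2 mod 43 = 40^2 = 9
  -> s = B^a = 9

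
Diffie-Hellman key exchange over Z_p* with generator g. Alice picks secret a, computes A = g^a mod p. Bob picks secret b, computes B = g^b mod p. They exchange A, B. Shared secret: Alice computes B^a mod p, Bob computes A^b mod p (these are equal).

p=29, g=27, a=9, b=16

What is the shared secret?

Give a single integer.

Answer: 16

Derivation:
A = 27^9 mod 29  (bits of 9 = 1001)
  bit 0 = 1: r = r^2 * 27 mod 29 = 1^2 * 27 = 1*27 = 27
  bit 1 = 0: r = r^2 mod 29 = 27^2 = 4
  bit 2 = 0: r = r^2 mod 29 = 4^2 = 16
  bit 3 = 1: r = r^2 * 27 mod 29 = 16^2 * 27 = 24*27 = 10
  -> A = 10
B = 27^16 mod 29  (bits of 16 = 10000)
  bit 0 = 1: r = r^2 * 27 mod 29 = 1^2 * 27 = 1*27 = 27
  bit 1 = 0: r = r^2 mod 29 = 27^2 = 4
  bit 2 = 0: r = r^2 mod 29 = 4^2 = 16
  bit 3 = 0: r = r^2 mod 29 = 16^2 = 24
  bit 4 = 0: r = r^2 mod 29 = 24^2 = 25
  -> B = 25
s = B^a = 25^9 mod 29  (bits of 9 = 1001)
  bit 0 = 1: r = r^2 * 25 mod 29 = 1^2 * 25 = 1*25 = 25
  bit 1 = 0: r = r^2 mod 29 = 25^2 = 16
  bit 2 = 0: r = r^2 mod 29 = 16^2 = 24
  bit 3 = 1: r = r^2 * 25 mod 29 = 24^2 * 25 = 25*25 = 16
  -> s = B^a = 16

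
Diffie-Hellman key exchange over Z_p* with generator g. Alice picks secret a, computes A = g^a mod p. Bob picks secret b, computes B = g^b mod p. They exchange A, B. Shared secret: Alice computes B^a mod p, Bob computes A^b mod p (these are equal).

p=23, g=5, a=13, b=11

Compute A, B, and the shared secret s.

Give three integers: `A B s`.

Answer: 21 22 22

Derivation:
A = 5^13 mod 23  (bits of 13 = 1101)
  bit 0 = 1: r = r^2 * 5 mod 23 = 1^2 * 5 = 1*5 = 5
  bit 1 = 1: r = r^2 * 5 mod 23 = 5^2 * 5 = 2*5 = 10
  bit 2 = 0: r = r^2 mod 23 = 10^2 = 8
  bit 3 = 1: r = r^2 * 5 mod 23 = 8^2 * 5 = 18*5 = 21
  -> A = 21
B = 5^11 mod 23  (bits of 11 = 1011)
  bit 0 = 1: r = r^2 * 5 mod 23 = 1^2 * 5 = 1*5 = 5
  bit 1 = 0: r = r^2 mod 23 = 5^2 = 2
  bit 2 = 1: r = r^2 * 5 mod 23 = 2^2 * 5 = 4*5 = 20
  bit 3 = 1: r = r^2 * 5 mod 23 = 20^2 * 5 = 9*5 = 22
  -> B = 22
s = B^a = 22^13 mod 23  (bits of 13 = 1101)
  bit 0 = 1: r = r^2 * 22 mod 23 = 1^2 * 22 = 1*22 = 22
  bit 1 = 1: r = r^2 * 22 mod 23 = 22^2 * 22 = 1*22 = 22
  bit 2 = 0: r = r^2 mod 23 = 22^2 = 1
  bit 3 = 1: r = r^2 * 22 mod 23 = 1^2 * 22 = 1*22 = 22
  -> s = B^a = 22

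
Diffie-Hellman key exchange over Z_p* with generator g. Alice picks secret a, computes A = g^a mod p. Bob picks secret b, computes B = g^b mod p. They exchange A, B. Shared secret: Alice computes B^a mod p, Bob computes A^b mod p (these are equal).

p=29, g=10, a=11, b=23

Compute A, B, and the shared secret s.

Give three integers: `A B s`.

Answer: 2 11 10

Derivation:
A = 10^11 mod 29  (bits of 11 = 1011)
  bit 0 = 1: r = r^2 * 10 mod 29 = 1^2 * 10 = 1*10 = 10
  bit 1 = 0: r = r^2 mod 29 = 10^2 = 13
  bit 2 = 1: r = r^2 * 10 mod 29 = 13^2 * 10 = 24*10 = 8
  bit 3 = 1: r = r^2 * 10 mod 29 = 8^2 * 10 = 6*10 = 2
  -> A = 2
B = 10^23 mod 29  (bits of 23 = 10111)
  bit 0 = 1: r = r^2 * 10 mod 29 = 1^2 * 10 = 1*10 = 10
  bit 1 = 0: r = r^2 mod 29 = 10^2 = 13
  bit 2 = 1: r = r^2 * 10 mod 29 = 13^2 * 10 = 24*10 = 8
  bit 3 = 1: r = r^2 * 10 mod 29 = 8^2 * 10 = 6*10 = 2
  bit 4 = 1: r = r^2 * 10 mod 29 = 2^2 * 10 = 4*10 = 11
  -> B = 11
s = B^a = 11^11 mod 29  (bits of 11 = 1011)
  bit 0 = 1: r = r^2 * 11 mod 29 = 1^2 * 11 = 1*11 = 11
  bit 1 = 0: r = r^2 mod 29 = 11^2 = 5
  bit 2 = 1: r = r^2 * 11 mod 29 = 5^2 * 11 = 25*11 = 14
  bit 3 = 1: r = r^2 * 11 mod 29 = 14^2 * 11 = 22*11 = 10
  -> s = B^a = 10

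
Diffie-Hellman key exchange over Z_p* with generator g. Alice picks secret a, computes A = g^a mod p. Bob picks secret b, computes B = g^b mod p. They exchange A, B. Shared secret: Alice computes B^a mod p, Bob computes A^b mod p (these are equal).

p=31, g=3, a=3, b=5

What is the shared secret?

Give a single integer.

A = 3^3 mod 31  (bits of 3 = 11)
  bit 0 = 1: r = r^2 * 3 mod 31 = 1^2 * 3 = 1*3 = 3
  bit 1 = 1: r = r^2 * 3 mod 31 = 3^2 * 3 = 9*3 = 27
  -> A = 27
B = 3^5 mod 31  (bits of 5 = 101)
  bit 0 = 1: r = r^2 * 3 mod 31 = 1^2 * 3 = 1*3 = 3
  bit 1 = 0: r = r^2 mod 31 = 3^2 = 9
  bit 2 = 1: r = r^2 * 3 mod 31 = 9^2 * 3 = 19*3 = 26
  -> B = 26
s = B^a = 26^3 mod 31  (bits of 3 = 11)
  bit 0 = 1: r = r^2 * 26 mod 31 = 1^2 * 26 = 1*26 = 26
  bit 1 = 1: r = r^2 * 26 mod 31 = 26^2 * 26 = 25*26 = 30
  -> s = B^a = 30

Answer: 30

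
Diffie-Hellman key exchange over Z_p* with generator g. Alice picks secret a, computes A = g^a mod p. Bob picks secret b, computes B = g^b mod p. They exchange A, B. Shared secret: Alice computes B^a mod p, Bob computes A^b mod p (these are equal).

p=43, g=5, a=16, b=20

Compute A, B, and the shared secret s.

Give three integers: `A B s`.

Answer: 40 17 14

Derivation:
A = 5^16 mod 43  (bits of 16 = 10000)
  bit 0 = 1: r = r^2 * 5 mod 43 = 1^2 * 5 = 1*5 = 5
  bit 1 = 0: r = r^2 mod 43 = 5^2 = 25
  bit 2 = 0: r = r^2 mod 43 = 25^2 = 23
  bit 3 = 0: r = r^2 mod 43 = 23^2 = 13
  bit 4 = 0: r = r^2 mod 43 = 13^2 = 40
  -> A = 40
B = 5^20 mod 43  (bits of 20 = 10100)
  bit 0 = 1: r = r^2 * 5 mod 43 = 1^2 * 5 = 1*5 = 5
  bit 1 = 0: r = r^2 mod 43 = 5^2 = 25
  bit 2 = 1: r = r^2 * 5 mod 43 = 25^2 * 5 = 23*5 = 29
  bit 3 = 0: r = r^2 mod 43 = 29^2 = 24
  bit 4 = 0: r = r^2 mod 43 = 24^2 = 17
  -> B = 17
s = B^a = 17^16 mod 43  (bits of 16 = 10000)
  bit 0 = 1: r = r^2 * 17 mod 43 = 1^2 * 17 = 1*17 = 17
  bit 1 = 0: r = r^2 mod 43 = 17^2 = 31
  bit 2 = 0: r = r^2 mod 43 = 31^2 = 15
  bit 3 = 0: r = r^2 mod 43 = 15^2 = 10
  bit 4 = 0: r = r^2 mod 43 = 10^2 = 14
  -> s = B^a = 14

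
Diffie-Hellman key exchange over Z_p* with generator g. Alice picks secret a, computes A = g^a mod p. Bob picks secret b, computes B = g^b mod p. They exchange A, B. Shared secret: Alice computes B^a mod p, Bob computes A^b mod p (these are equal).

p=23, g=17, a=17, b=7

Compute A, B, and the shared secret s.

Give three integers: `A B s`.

A = 17^17 mod 23  (bits of 17 = 10001)
  bit 0 = 1: r = r^2 * 17 mod 23 = 1^2 * 17 = 1*17 = 17
  bit 1 = 0: r = r^2 mod 23 = 17^2 = 13
  bit 2 = 0: r = r^2 mod 23 = 13^2 = 8
  bit 3 = 0: r = r^2 mod 23 = 8^2 = 18
  bit 4 = 1: r = r^2 * 17 mod 23 = 18^2 * 17 = 2*17 = 11
  -> A = 11
B = 17^7 mod 23  (bits of 7 = 111)
  bit 0 = 1: r = r^2 * 17 mod 23 = 1^2 * 17 = 1*17 = 17
  bit 1 = 1: r = r^2 * 17 mod 23 = 17^2 * 17 = 13*17 = 14
  bit 2 = 1: r = r^2 * 17 mod 23 = 14^2 * 17 = 12*17 = 20
  -> B = 20
s = B^a = 20^17 mod 23  (bits of 17 = 10001)
  bit 0 = 1: r = r^2 * 20 mod 23 = 1^2 * 20 = 1*20 = 20
  bit 1 = 0: r = r^2 mod 23 = 20^2 = 9
  bit 2 = 0: r = r^2 mod 23 = 9^2 = 12
  bit 3 = 0: r = r^2 mod 23 = 12^2 = 6
  bit 4 = 1: r = r^2 * 20 mod 23 = 6^2 * 20 = 13*20 = 7
  -> s = B^a = 7

Answer: 11 20 7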